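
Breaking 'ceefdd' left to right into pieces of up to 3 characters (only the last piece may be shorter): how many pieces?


'ceefdd' has 6 characters.
Chunking with max size 3:
  Chunk 1: 'cee' (positions 0-2)
  Chunk 2: 'fdd' (positions 3-5)
Total chunks: ceil(6 / 3) = 2

2


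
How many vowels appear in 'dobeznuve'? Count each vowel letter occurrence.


Scanning each character of 'dobeznuve':
  Position 1: 'd' -> consonant (running count: 0)
  Position 2: 'o' -> vowel (running count: 1)
  Position 3: 'b' -> consonant (running count: 1)
  Position 4: 'e' -> vowel (running count: 2)
  Position 5: 'z' -> consonant (running count: 2)
  Position 6: 'n' -> consonant (running count: 2)
  Position 7: 'u' -> vowel (running count: 3)
  Position 8: 'v' -> consonant (running count: 3)
  Position 9: 'e' -> vowel (running count: 4)
Total vowels: 4

4


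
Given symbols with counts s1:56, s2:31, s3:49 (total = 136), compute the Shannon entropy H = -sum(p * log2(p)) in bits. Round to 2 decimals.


Computing entropy H = -sum(p_i * log2(p_i)):
  s1: p = 56/136 = 0.4118, -p*log2(p) = 0.5271
  s2: p = 31/136 = 0.2279, -p*log2(p) = 0.4863
  s3: p = 49/136 = 0.3603, -p*log2(p) = 0.5306
H = sum of terms = 1.5440
Rounded to 2 decimals: 1.54

1.54


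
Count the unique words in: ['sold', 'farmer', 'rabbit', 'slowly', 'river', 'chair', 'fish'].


Listing all tokens and tracking unique types:
  Token 1: 'sold' -> NEW (unique so far: 1)
  Token 2: 'farmer' -> NEW (unique so far: 2)
  Token 3: 'rabbit' -> NEW (unique so far: 3)
  Token 4: 'slowly' -> NEW (unique so far: 4)
  Token 5: 'river' -> NEW (unique so far: 5)
  Token 6: 'chair' -> NEW (unique so far: 6)
  Token 7: 'fish' -> NEW (unique so far: 7)
Unique types: ('chair', 'farmer', 'fish', 'rabbit', 'river', 'slowly', 'sold')
Vocabulary size: 7

7


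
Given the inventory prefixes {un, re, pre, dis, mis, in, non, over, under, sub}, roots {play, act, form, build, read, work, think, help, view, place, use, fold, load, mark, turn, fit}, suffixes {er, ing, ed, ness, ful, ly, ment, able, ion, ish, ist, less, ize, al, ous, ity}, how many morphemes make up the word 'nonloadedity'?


Segmenting 'nonloadedity' against the inventory:
  'non' -> prefix (morpheme 1)
  'load' -> root (morpheme 2)
  'ed' -> suffix (morpheme 3)
  'ity' -> suffix (morpheme 4)
Total morphemes: 4

4


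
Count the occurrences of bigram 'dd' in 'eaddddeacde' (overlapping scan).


Scanning 'eaddddeacde' for bigram 'dd':
  Position 0: 'ea' -> no
  Position 1: 'ad' -> no
  Position 2: 'dd' -> MATCH
  Position 3: 'dd' -> MATCH
  Position 4: 'dd' -> MATCH
  Position 5: 'de' -> no
  Position 6: 'ea' -> no
  Position 7: 'ac' -> no
  Position 8: 'cd' -> no
  Position 9: 'de' -> no
Total matches: 3

3


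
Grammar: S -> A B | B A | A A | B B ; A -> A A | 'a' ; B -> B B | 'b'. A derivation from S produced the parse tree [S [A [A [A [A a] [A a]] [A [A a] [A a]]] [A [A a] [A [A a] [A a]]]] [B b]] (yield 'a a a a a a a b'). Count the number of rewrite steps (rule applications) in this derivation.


Every bracketed nonterminal node [X ...] in the tree is produced by exactly one rule application.
Reading the tree off as a leftmost derivation:
  Step 1: S  =>  A B   (applied S -> A B)
  Step 2: A B  =>  A A B   (applied A -> A A)
  Step 3: A A B  =>  A A A B   (applied A -> A A)
  Step 4: A A A B  =>  A A A A B   (applied A -> A A)
  Step 5: A A A A B  =>  a A A A B   (applied A -> a)
  Step 6: a A A A B  =>  a a A A B   (applied A -> a)
  Step 7: a a A A B  =>  a a A A A B   (applied A -> A A)
  Step 8: a a A A A B  =>  a a a A A B   (applied A -> a)
  Step 9: a a a A A B  =>  a a a a A B   (applied A -> a)
  Step 10: a a a a A B  =>  a a a a A A B   (applied A -> A A)
  Step 11: a a a a A A B  =>  a a a a a A B   (applied A -> a)
  Step 12: a a a a a A B  =>  a a a a a A A B   (applied A -> A A)
  Step 13: a a a a a A A B  =>  a a a a a a A B   (applied A -> a)
  Step 14: a a a a a a A B  =>  a a a a a a a B   (applied A -> a)
  Step 15: a a a a a a a B  =>  a a a a a a a b   (applied B -> b)
Final yield: a a a a a a a b
Total rewrite steps: 15

15


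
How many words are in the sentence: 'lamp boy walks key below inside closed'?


Counting words by splitting on spaces:
  Word 1: 'lamp'
  Word 2: 'boy'
  Word 3: 'walks'
  Word 4: 'key'
  Word 5: 'below'
  Word 6: 'inside'
  Word 7: 'closed'
Total words: 7

7


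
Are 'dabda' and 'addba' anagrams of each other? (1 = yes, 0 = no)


Sort characters of 'dabda': 'aabdd'
Sort characters of 'addba': 'aabdd'
Sorted forms match -> they ARE anagrams
Result: 1

1


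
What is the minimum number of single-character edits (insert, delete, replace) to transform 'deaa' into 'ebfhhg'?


Building DP table for s1='deaa' (len 4) and s2='ebfhhg' (len 6):
       e  b  f  h  h  g
    0  1  2  3  4  5  6
  d 1  1  2  3  4  5  6
  e 2  1  2  3  4  5  6
  a 3  2  2  3  4  5  6
  a 4  3  3  3  4  5  6
Edit distance = dp[4][6] = 6

6


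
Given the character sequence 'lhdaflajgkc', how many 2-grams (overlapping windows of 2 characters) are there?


String 'lhdaflajgkc' has length L = 11.
Number of overlapping n-grams = L - n + 1
Substituting: 11 - 2 + 1 = 10

10


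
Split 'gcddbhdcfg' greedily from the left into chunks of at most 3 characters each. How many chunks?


'gcddbhdcfg' has 10 characters.
Chunking with max size 3:
  Chunk 1: 'gcd' (positions 0-2)
  Chunk 2: 'dbh' (positions 3-5)
  Chunk 3: 'dcf' (positions 6-8)
  Chunk 4: 'g' (positions 9-9)
Total chunks: ceil(10 / 3) = 4

4


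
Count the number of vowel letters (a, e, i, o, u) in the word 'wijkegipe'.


Scanning each character of 'wijkegipe':
  Position 1: 'w' -> consonant (running count: 0)
  Position 2: 'i' -> vowel (running count: 1)
  Position 3: 'j' -> consonant (running count: 1)
  Position 4: 'k' -> consonant (running count: 1)
  Position 5: 'e' -> vowel (running count: 2)
  Position 6: 'g' -> consonant (running count: 2)
  Position 7: 'i' -> vowel (running count: 3)
  Position 8: 'p' -> consonant (running count: 3)
  Position 9: 'e' -> vowel (running count: 4)
Total vowels: 4

4


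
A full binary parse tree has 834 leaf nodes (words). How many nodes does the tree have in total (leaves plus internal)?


Leaf nodes (terminals): 834
Internal nodes = n - 1 = 834 - 1 = 833
Total = leaves + internal = 834 + 833 = 1667

1667


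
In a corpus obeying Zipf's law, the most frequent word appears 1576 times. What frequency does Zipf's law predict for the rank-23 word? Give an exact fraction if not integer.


Zipf's law: freq(rank) = f1 / rank
f1 = 1576, rank = 23
freq = 1576 / 23
GCD(1576, 23) = 1
Simplified: 1576/23

1576/23


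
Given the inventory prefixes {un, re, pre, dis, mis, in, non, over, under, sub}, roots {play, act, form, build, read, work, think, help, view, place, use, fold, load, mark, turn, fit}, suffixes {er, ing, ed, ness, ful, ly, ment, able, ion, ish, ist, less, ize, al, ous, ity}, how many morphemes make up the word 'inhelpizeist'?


Segmenting 'inhelpizeist' against the inventory:
  'in' -> prefix (morpheme 1)
  'help' -> root (morpheme 2)
  'ize' -> suffix (morpheme 3)
  'ist' -> suffix (morpheme 4)
Total morphemes: 4

4


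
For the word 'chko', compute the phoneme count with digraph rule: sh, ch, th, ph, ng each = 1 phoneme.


Parsing 'chko' greedily, digraphs first:
  'ch' -> digraph (1 consonant phoneme) (phonemes so far: 1)
  'k' -> consonant phoneme (phonemes so far: 2)
  'o' -> vowel phoneme (phonemes so far: 3)
Total phonemes: 3

3


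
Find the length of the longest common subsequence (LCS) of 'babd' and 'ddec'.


DP table for LCS of 'babd' and 'ddec':
       d  d  e  c
    0  0  0  0  0
  b 0  0  0  0  0
  a 0  0  0  0  0
  b 0  0  0  0  0
  d 0  1  1  1  1
LCS: 'd'
LCS length = 1

1


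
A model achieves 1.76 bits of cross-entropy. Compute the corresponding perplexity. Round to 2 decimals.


Perplexity formula: PP = 2^H
H = 1.76
PP = 2^1.76
Decompose: 2^1.76 = 2^1 * 2^0.76
2^1 = 2, 2^0.76 ~ 1.6934906
PP ~ 2 * 1.6934906 = 3.3869812
Rounded to 2 decimals: 3.39

3.39


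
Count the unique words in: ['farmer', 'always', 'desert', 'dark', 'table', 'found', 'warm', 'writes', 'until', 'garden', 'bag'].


Listing all tokens and tracking unique types:
  Token 1: 'farmer' -> NEW (unique so far: 1)
  Token 2: 'always' -> NEW (unique so far: 2)
  Token 3: 'desert' -> NEW (unique so far: 3)
  Token 4: 'dark' -> NEW (unique so far: 4)
  Token 5: 'table' -> NEW (unique so far: 5)
  Token 6: 'found' -> NEW (unique so far: 6)
  Token 7: 'warm' -> NEW (unique so far: 7)
  Token 8: 'writes' -> NEW (unique so far: 8)
  Token 9: 'until' -> NEW (unique so far: 9)
  Token 10: 'garden' -> NEW (unique so far: 10)
  Token 11: 'bag' -> NEW (unique so far: 11)
Unique types: ('always', 'bag', 'dark', 'desert', 'farmer', 'found', 'garden', 'table', 'until', 'warm', 'writes')
Vocabulary size: 11

11


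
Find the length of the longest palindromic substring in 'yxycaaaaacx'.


Scanning 'yxycaaaaacx' for palindromic substrings.
Substring at positions 3-9: 'caaaaac'.
Check: reverse('caaaaac') = 'caaaaac' -> palindrome confirmed.
Neighbouring characters ('y' / 'x') break symmetry, so it cannot extend further.
No longer palindromic substring exists; longest length = 7

7


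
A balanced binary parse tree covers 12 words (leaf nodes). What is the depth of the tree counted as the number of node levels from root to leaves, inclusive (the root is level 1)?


In a balanced binary tree with n leaves the deepest leaf is ceil(log2(n)) edges below the root,
so counting node levels inclusive of root and leaves gives ceil(log2(n)) + 1 levels.
log2(12) = 3.5850
ceil(3.5850) = 4
levels = 4 + 1 = 5

5


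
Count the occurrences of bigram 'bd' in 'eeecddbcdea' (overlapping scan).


Scanning 'eeecddbcdea' for bigram 'bd':
  Position 0: 'ee' -> no
  Position 1: 'ee' -> no
  Position 2: 'ec' -> no
  Position 3: 'cd' -> no
  Position 4: 'dd' -> no
  Position 5: 'db' -> no
  Position 6: 'bc' -> no
  Position 7: 'cd' -> no
  Position 8: 'de' -> no
  Position 9: 'ea' -> no
Total matches: 0

0


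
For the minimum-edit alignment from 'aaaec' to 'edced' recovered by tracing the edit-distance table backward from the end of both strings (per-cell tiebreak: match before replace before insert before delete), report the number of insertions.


Edit distance = 4. Backtracking from cell (5, 5) with preference match > replace > insert > delete,
then listing the resulting alignment 'aaaec' -> 'edced' left to right:
  Step 1: replace a->e
  Step 2: replace a->d
  Step 3: replace a->c
  Step 4: keep 'e'
  Step 5: replace c->d
Total insertions: 0

0


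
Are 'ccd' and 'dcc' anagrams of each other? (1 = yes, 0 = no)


Sort characters of 'ccd': 'ccd'
Sort characters of 'dcc': 'ccd'
Sorted forms match -> they ARE anagrams
Result: 1

1


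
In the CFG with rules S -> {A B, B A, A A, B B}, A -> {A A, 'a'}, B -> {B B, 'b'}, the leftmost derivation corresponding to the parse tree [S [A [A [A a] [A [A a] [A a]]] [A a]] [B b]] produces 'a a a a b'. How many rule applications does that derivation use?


Every bracketed nonterminal node [X ...] in the tree is produced by exactly one rule application.
Reading the tree off as a leftmost derivation:
  Step 1: S  =>  A B   (applied S -> A B)
  Step 2: A B  =>  A A B   (applied A -> A A)
  Step 3: A A B  =>  A A A B   (applied A -> A A)
  Step 4: A A A B  =>  a A A B   (applied A -> a)
  Step 5: a A A B  =>  a A A A B   (applied A -> A A)
  Step 6: a A A A B  =>  a a A A B   (applied A -> a)
  Step 7: a a A A B  =>  a a a A B   (applied A -> a)
  Step 8: a a a A B  =>  a a a a B   (applied A -> a)
  Step 9: a a a a B  =>  a a a a b   (applied B -> b)
Final yield: a a a a b
Total rewrite steps: 9

9


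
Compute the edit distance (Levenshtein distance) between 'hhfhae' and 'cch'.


Building DP table for s1='hhfhae' (len 6) and s2='cch' (len 3):
       c  c  h
    0  1  2  3
  h 1  1  2  2
  h 2  2  2  2
  f 3  3  3  3
  h 4  4  4  3
  a 5  5  5  4
  e 6  6  6  5
Edit distance = dp[6][3] = 5

5


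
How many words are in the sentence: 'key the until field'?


Counting words by splitting on spaces:
  Word 1: 'key'
  Word 2: 'the'
  Word 3: 'until'
  Word 4: 'field'
Total words: 4

4


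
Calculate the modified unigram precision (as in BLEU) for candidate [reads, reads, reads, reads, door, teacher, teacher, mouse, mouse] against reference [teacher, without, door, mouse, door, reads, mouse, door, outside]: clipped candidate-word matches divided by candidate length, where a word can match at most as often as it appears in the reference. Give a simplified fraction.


Reference word counts: {'door': 3, 'mouse': 2, 'outside': 1, 'reads': 1, 'teacher': 1, 'without': 1}
Checking each candidate word (with clipping):
  'reads' -> in reference (ref count 1, used 1/1) -> match (matches: 1)
  'reads' -> ref count 1 already used up (1/1) -> clipped, no match (matches: 1)
  'reads' -> ref count 1 already used up (1/1) -> clipped, no match (matches: 1)
  'reads' -> ref count 1 already used up (1/1) -> clipped, no match (matches: 1)
  'door' -> in reference (ref count 3, used 1/3) -> match (matches: 2)
  'teacher' -> in reference (ref count 1, used 1/1) -> match (matches: 3)
  'teacher' -> ref count 1 already used up (1/1) -> clipped, no match (matches: 3)
  'mouse' -> in reference (ref count 2, used 1/2) -> match (matches: 4)
  'mouse' -> in reference (ref count 2, used 2/2) -> match (matches: 5)
Clipped matches: 5, Candidate length: 9
Precision = 5/9

5/9


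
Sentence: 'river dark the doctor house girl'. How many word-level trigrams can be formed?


Word trigrams from [6] words:
  Trigram 1: (river dark the)
  Trigram 2: (dark the doctor)
  Trigram 3: (the doctor house)
  Trigram 4: (doctor house girl)
Total word trigrams: 6 - 2 = 4

4


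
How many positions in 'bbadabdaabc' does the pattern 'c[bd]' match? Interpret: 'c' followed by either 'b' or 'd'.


Pattern: c[bd] means 'c' followed by either 'b' or 'd'.
Scanning 'bbadabdaabc' position-by-position:
  Pos 0: window 'bb' -> no
  Pos 1: window 'ba' -> no
  Pos 2: window 'ad' -> no
  Pos 3: window 'da' -> no
  Pos 4: window 'ab' -> no
  Pos 5: window 'bd' -> no
  Pos 6: window 'da' -> no
  Pos 7: window 'aa' -> no
  Pos 8: window 'ab' -> no
  Pos 9: window 'bc' -> no
  Pos 10: window 'c' -> no
Total matches: 0

0


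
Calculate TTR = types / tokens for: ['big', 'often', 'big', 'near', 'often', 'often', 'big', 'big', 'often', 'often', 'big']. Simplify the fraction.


Tokens: 11
Unique types: ('big', 'near', 'often') = 3
TTR = 3/11
Already in lowest terms.

3/11


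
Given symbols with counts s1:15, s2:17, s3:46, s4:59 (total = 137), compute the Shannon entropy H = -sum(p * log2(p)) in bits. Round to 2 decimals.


Computing entropy H = -sum(p_i * log2(p_i)):
  s1: p = 15/137 = 0.1095, -p*log2(p) = 0.3494
  s2: p = 17/137 = 0.1241, -p*log2(p) = 0.3736
  s3: p = 46/137 = 0.3358, -p*log2(p) = 0.5287
  s4: p = 59/137 = 0.4307, -p*log2(p) = 0.5234
H = sum of terms = 1.7751
Rounded to 2 decimals: 1.78

1.78


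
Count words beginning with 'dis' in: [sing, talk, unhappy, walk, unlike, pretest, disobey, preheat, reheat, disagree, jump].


Checking each word for prefix 'dis':
  'sing' -> no (count: 0)
  'talk' -> no (count: 0)
  'unhappy' -> no (count: 0)
  'walk' -> no (count: 0)
  'unlike' -> no (count: 0)
  'pretest' -> no (count: 0)
  'disobey' -> YES, starts with 'dis' (count: 1)
  'preheat' -> no (count: 1)
  'reheat' -> no (count: 1)
  'disagree' -> YES, starts with 'dis' (count: 2)
  'jump' -> no (count: 2)
Total with prefix 'dis': 2

2


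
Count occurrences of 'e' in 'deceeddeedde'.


Scanning 'deceeddeedde' for 'e':
  Position 1: 'e' -> MATCH (count: 1)
  Position 3: 'e' -> MATCH (count: 2)
  Position 4: 'e' -> MATCH (count: 3)
  Position 7: 'e' -> MATCH (count: 4)
  Position 8: 'e' -> MATCH (count: 5)
  Position 11: 'e' -> MATCH (count: 6)
Total occurrences of 'e': 6

6


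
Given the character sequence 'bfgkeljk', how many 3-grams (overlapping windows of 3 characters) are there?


String 'bfgkeljk' has length L = 8.
Number of overlapping n-grams = L - n + 1
Substituting: 8 - 3 + 1 = 6

6


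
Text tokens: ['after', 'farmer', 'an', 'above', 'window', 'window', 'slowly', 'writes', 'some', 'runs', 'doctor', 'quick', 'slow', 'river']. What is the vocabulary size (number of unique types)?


Listing all tokens and tracking unique types:
  Token 1: 'after' -> NEW (unique so far: 1)
  Token 2: 'farmer' -> NEW (unique so far: 2)
  Token 3: 'an' -> NEW (unique so far: 3)
  Token 4: 'above' -> NEW (unique so far: 4)
  Token 5: 'window' -> NEW (unique so far: 5)
  Token 6: 'window' -> duplicate (unique so far: 5)
  Token 7: 'slowly' -> NEW (unique so far: 6)
  Token 8: 'writes' -> NEW (unique so far: 7)
  Token 9: 'some' -> NEW (unique so far: 8)
  Token 10: 'runs' -> NEW (unique so far: 9)
  Token 11: 'doctor' -> NEW (unique so far: 10)
  Token 12: 'quick' -> NEW (unique so far: 11)
  Token 13: 'slow' -> NEW (unique so far: 12)
  Token 14: 'river' -> NEW (unique so far: 13)
Unique types: ('above', 'after', 'an', 'doctor', 'farmer', 'quick', 'river', 'runs', 'slow', 'slowly', 'some', 'window', 'writes')
Vocabulary size: 13

13


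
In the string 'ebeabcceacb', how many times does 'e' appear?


Scanning 'ebeabcceacb' for 'e':
  Position 0: 'e' -> MATCH (count: 1)
  Position 2: 'e' -> MATCH (count: 2)
  Position 7: 'e' -> MATCH (count: 3)
Total occurrences of 'e': 3

3


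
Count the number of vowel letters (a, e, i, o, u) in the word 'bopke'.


Scanning each character of 'bopke':
  Position 1: 'b' -> consonant (running count: 0)
  Position 2: 'o' -> vowel (running count: 1)
  Position 3: 'p' -> consonant (running count: 1)
  Position 4: 'k' -> consonant (running count: 1)
  Position 5: 'e' -> vowel (running count: 2)
Total vowels: 2

2


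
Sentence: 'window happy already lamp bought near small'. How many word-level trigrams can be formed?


Word trigrams from [7] words:
  Trigram 1: (window happy already)
  Trigram 2: (happy already lamp)
  Trigram 3: (already lamp bought)
  Trigram 4: (lamp bought near)
  Trigram 5: (bought near small)
Total word trigrams: 7 - 2 = 5

5


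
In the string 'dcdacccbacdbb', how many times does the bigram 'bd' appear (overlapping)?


Scanning 'dcdacccbacdbb' for bigram 'bd':
  Position 0: 'dc' -> no
  Position 1: 'cd' -> no
  Position 2: 'da' -> no
  Position 3: 'ac' -> no
  Position 4: 'cc' -> no
  Position 5: 'cc' -> no
  Position 6: 'cb' -> no
  Position 7: 'ba' -> no
  Position 8: 'ac' -> no
  Position 9: 'cd' -> no
  Position 10: 'db' -> no
  Position 11: 'bb' -> no
Total matches: 0

0


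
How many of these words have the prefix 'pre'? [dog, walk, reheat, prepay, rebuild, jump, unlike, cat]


Checking each word for prefix 'pre':
  'dog' -> no (count: 0)
  'walk' -> no (count: 0)
  'reheat' -> no (count: 0)
  'prepay' -> YES, starts with 'pre' (count: 1)
  'rebuild' -> no (count: 1)
  'jump' -> no (count: 1)
  'unlike' -> no (count: 1)
  'cat' -> no (count: 1)
Total with prefix 'pre': 1

1


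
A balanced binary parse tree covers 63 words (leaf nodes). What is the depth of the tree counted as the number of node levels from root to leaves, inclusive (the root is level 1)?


In a balanced binary tree with n leaves the deepest leaf is ceil(log2(n)) edges below the root,
so counting node levels inclusive of root and leaves gives ceil(log2(n)) + 1 levels.
log2(63) = 5.9773
ceil(5.9773) = 6
levels = 6 + 1 = 7

7


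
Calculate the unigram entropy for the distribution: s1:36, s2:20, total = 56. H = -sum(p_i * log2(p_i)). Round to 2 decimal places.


Computing entropy H = -sum(p_i * log2(p_i)):
  s1: p = 36/56 = 0.6429, -p*log2(p) = 0.4098
  s2: p = 20/56 = 0.3571, -p*log2(p) = 0.5305
H = sum of terms = 0.9403
Rounded to 2 decimals: 0.94

0.94


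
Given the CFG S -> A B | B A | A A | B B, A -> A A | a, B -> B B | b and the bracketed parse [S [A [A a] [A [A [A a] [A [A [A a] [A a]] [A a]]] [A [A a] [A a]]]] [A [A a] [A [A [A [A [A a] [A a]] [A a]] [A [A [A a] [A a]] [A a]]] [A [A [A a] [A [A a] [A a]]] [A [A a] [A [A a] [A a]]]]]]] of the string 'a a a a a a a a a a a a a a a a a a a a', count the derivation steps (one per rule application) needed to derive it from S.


Every bracketed nonterminal node [X ...] in the tree is produced by exactly one rule application.
Reading the tree off as a leftmost derivation:
  Step 1: S  =>  A A   (applied S -> A A)
  Step 2: A A  =>  A A A   (applied A -> A A)
  Step 3: A A A  =>  a A A   (applied A -> a)
  Step 4: a A A  =>  a A A A   (applied A -> A A)
  Step 5: a A A A  =>  a A A A A   (applied A -> A A)
  Step 6: a A A A A  =>  a a A A A   (applied A -> a)
  Step 7: a a A A A  =>  a a A A A A   (applied A -> A A)
  Step 8: a a A A A A  =>  a a A A A A A   (applied A -> A A)
  Step 9: a a A A A A A  =>  a a a A A A A   (applied A -> a)
  Step 10: a a a A A A A  =>  a a a a A A A   (applied A -> a)
  Step 11: a a a a A A A  =>  a a a a a A A   (applied A -> a)
  Step 12: a a a a a A A  =>  a a a a a A A A   (applied A -> A A)
  Step 13: a a a a a A A A  =>  a a a a a a A A   (applied A -> a)
  Step 14: a a a a a a A A  =>  a a a a a a a A   (applied A -> a)
  Step 15: a a a a a a a A  =>  a a a a a a a A A   (applied A -> A A)
  Step 16: a a a a a a a A A  =>  a a a a a a a a A   (applied A -> a)
  Step 17: a a a a a a a a A  =>  a a a a a a a a A A   (applied A -> A A)
  Step 18: a a a a a a a a A A  =>  a a a a a a a a A A A   (applied A -> A A)
  Step 19: a a a a a a a a A A A  =>  a a a a a a a a A A A A   (applied A -> A A)
  Step 20: a a a a a a a a A A A A  =>  a a a a a a a a A A A A A   (applied A -> A A)
  Step 21: a a a a a a a a A A A A A  =>  a a a a a a a a a A A A A   (applied A -> a)
  Step 22: a a a a a a a a a A A A A  =>  a a a a a a a a a a A A A   (applied A -> a)
  Step 23: a a a a a a a a a a A A A  =>  a a a a a a a a a a a A A   (applied A -> a)
  Step 24: a a a a a a a a a a a A A  =>  a a a a a a a a a a a A A A   (applied A -> A A)
  Step 25: a a a a a a a a a a a A A A  =>  a a a a a a a a a a a A A A A   (applied A -> A A)
  Step 26: a a a a a a a a a a a A A A A  =>  a a a a a a a a a a a a A A A   (applied A -> a)
  Step 27: a a a a a a a a a a a a A A A  =>  a a a a a a a a a a a a a A A   (applied A -> a)
  Step 28: a a a a a a a a a a a a a A A  =>  a a a a a a a a a a a a a a A   (applied A -> a)
  Step 29: a a a a a a a a a a a a a a A  =>  a a a a a a a a a a a a a a A A   (applied A -> A A)
  Step 30: a a a a a a a a a a a a a a A A  =>  a a a a a a a a a a a a a a A A A   (applied A -> A A)
  Step 31: a a a a a a a a a a a a a a A A A  =>  a a a a a a a a a a a a a a a A A   (applied A -> a)
  Step 32: a a a a a a a a a a a a a a a A A  =>  a a a a a a a a a a a a a a a A A A   (applied A -> A A)
  Step 33: a a a a a a a a a a a a a a a A A A  =>  a a a a a a a a a a a a a a a a A A   (applied A -> a)
  Step 34: a a a a a a a a a a a a a a a a A A  =>  a a a a a a a a a a a a a a a a a A   (applied A -> a)
  Step 35: a a a a a a a a a a a a a a a a a A  =>  a a a a a a a a a a a a a a a a a A A   (applied A -> A A)
  Step 36: a a a a a a a a a a a a a a a a a A A  =>  a a a a a a a a a a a a a a a a a a A   (applied A -> a)
  Step 37: a a a a a a a a a a a a a a a a a a A  =>  a a a a a a a a a a a a a a a a a a A A   (applied A -> A A)
  Step 38: a a a a a a a a a a a a a a a a a a A A  =>  a a a a a a a a a a a a a a a a a a a A   (applied A -> a)
  Step 39: a a a a a a a a a a a a a a a a a a a A  =>  a a a a a a a a a a a a a a a a a a a a   (applied A -> a)
Final yield: a a a a a a a a a a a a a a a a a a a a
Total rewrite steps: 39

39


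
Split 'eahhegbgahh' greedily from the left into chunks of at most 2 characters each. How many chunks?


'eahhegbgahh' has 11 characters.
Chunking with max size 2:
  Chunk 1: 'ea' (positions 0-1)
  Chunk 2: 'hh' (positions 2-3)
  Chunk 3: 'eg' (positions 4-5)
  Chunk 4: 'bg' (positions 6-7)
  Chunk 5: 'ah' (positions 8-9)
  Chunk 6: 'h' (positions 10-10)
Total chunks: ceil(11 / 2) = 6

6


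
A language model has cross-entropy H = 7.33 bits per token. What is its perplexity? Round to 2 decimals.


Perplexity formula: PP = 2^H
H = 7.33
PP = 2^7.33
Decompose: 2^7.33 = 2^7 * 2^0.33
2^7 = 128, 2^0.33 ~ 1.2570134
PP ~ 128 * 1.2570134 = 160.8977152
Rounded to 2 decimals: 160.90

160.90


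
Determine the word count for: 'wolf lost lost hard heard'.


Counting words by splitting on spaces:
  Word 1: 'wolf'
  Word 2: 'lost'
  Word 3: 'lost'
  Word 4: 'hard'
  Word 5: 'heard'
Total words: 5

5


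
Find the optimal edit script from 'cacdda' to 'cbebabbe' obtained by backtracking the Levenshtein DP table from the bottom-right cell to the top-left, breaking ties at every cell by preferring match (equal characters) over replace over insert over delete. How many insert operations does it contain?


Edit distance = 7. Backtracking from cell (6, 8) with preference match > replace > insert > delete,
then listing the resulting alignment 'cacdda' -> 'cbebabbe' left to right:
  Step 1: keep 'c'
  Step 2: insert 'b' [insertion #1]
  Step 3: insert 'e' [insertion #2]
  Step 4: replace a->b
  Step 5: replace c->a
  Step 6: replace d->b
  Step 7: replace d->b
  Step 8: replace a->e
Total insertions: 2

2


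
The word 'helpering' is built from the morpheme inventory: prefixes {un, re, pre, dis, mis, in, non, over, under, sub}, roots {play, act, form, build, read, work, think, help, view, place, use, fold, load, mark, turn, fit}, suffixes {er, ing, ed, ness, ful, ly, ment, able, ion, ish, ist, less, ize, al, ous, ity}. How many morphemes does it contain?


Segmenting 'helpering' against the inventory:
  'help' -> root (morpheme 1)
  'er' -> suffix (morpheme 2)
  'ing' -> suffix (morpheme 3)
Total morphemes: 3

3


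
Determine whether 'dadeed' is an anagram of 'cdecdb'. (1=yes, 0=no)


Sort characters of 'dadeed': 'adddee'
Sort characters of 'cdecdb': 'bccdde'
Sorted forms differ -> they are NOT anagrams
Result: 0

0


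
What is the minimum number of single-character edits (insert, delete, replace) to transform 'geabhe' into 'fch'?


Building DP table for s1='geabhe' (len 6) and s2='fch' (len 3):
       f  c  h
    0  1  2  3
  g 1  1  2  3
  e 2  2  2  3
  a 3  3  3  3
  b 4  4  4  4
  h 5  5  5  4
  e 6  6  6  5
Edit distance = dp[6][3] = 5

5


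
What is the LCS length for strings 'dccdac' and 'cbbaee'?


DP table for LCS of 'dccdac' and 'cbbaee':
       c  b  b  a  e  e
    0  0  0  0  0  0  0
  d 0  0  0  0  0  0  0
  c 0  1  1  1  1  1  1
  c 0  1  1  1  1  1  1
  d 0  1  1  1  1  1  1
  a 0  1  1  1  2  2  2
  c 0  1  1  1  2  2  2
LCS: 'ca'
LCS length = 2

2


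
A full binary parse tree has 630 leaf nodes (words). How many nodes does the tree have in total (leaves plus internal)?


Leaf nodes (terminals): 630
Internal nodes = n - 1 = 630 - 1 = 629
Total = leaves + internal = 630 + 629 = 1259

1259


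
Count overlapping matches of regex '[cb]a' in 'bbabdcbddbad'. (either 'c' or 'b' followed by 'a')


Pattern: [cb]a means either 'c' or 'b' followed by 'a'.
Scanning 'bbabdcbddbad' position-by-position:
  Pos 0: window 'bb' -> no
  Pos 1: window 'ba' -> MATCH
  Pos 2: window 'ab' -> no
  Pos 3: window 'bd' -> no
  Pos 4: window 'dc' -> no
  Pos 5: window 'cb' -> no
  Pos 6: window 'bd' -> no
  Pos 7: window 'dd' -> no
  Pos 8: window 'db' -> no
  Pos 9: window 'ba' -> MATCH
  Pos 10: window 'ad' -> no
  Pos 11: window 'd' -> no
Total matches: 2

2


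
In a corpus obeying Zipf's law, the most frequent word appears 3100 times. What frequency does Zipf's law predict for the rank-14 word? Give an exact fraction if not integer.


Zipf's law: freq(rank) = f1 / rank
f1 = 3100, rank = 14
freq = 3100 / 14
GCD(3100, 14) = 2
Simplified: 1550/7

1550/7


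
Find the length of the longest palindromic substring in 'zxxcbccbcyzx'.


Scanning 'zxxcbccbcyzx' for palindromic substrings.
Substring at positions 3-8: 'cbccbc'.
Check: reverse('cbccbc') = 'cbccbc' -> palindrome confirmed.
Neighbouring characters ('x' / 'y') break symmetry, so it cannot extend further.
No longer palindromic substring exists; longest length = 6

6


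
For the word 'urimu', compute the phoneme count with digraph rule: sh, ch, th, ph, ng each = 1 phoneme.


Parsing 'urimu' greedily, digraphs first:
  'u' -> vowel phoneme (phonemes so far: 1)
  'r' -> consonant phoneme (phonemes so far: 2)
  'i' -> vowel phoneme (phonemes so far: 3)
  'm' -> consonant phoneme (phonemes so far: 4)
  'u' -> vowel phoneme (phonemes so far: 5)
Total phonemes: 5

5


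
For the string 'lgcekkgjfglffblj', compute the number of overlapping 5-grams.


String 'lgcekkgjfglffblj' has length L = 16.
Number of overlapping n-grams = L - n + 1
Substituting: 16 - 5 + 1 = 12

12


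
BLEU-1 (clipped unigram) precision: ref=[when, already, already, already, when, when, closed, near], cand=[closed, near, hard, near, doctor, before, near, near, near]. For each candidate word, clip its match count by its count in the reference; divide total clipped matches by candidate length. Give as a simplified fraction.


Reference word counts: {'already': 3, 'closed': 1, 'near': 1, 'when': 3}
Checking each candidate word (with clipping):
  'closed' -> in reference (ref count 1, used 1/1) -> match (matches: 1)
  'near' -> in reference (ref count 1, used 1/1) -> match (matches: 2)
  'hard' -> not in reference -> no match (matches: 2)
  'near' -> ref count 1 already used up (1/1) -> clipped, no match (matches: 2)
  'doctor' -> not in reference -> no match (matches: 2)
  'before' -> not in reference -> no match (matches: 2)
  'near' -> ref count 1 already used up (1/1) -> clipped, no match (matches: 2)
  'near' -> ref count 1 already used up (1/1) -> clipped, no match (matches: 2)
  'near' -> ref count 1 already used up (1/1) -> clipped, no match (matches: 2)
Clipped matches: 2, Candidate length: 9
Precision = 2/9

2/9


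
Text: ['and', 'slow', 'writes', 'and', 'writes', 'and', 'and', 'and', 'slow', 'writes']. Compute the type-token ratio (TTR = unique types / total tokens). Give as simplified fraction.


Tokens: 10
Unique types: ('and', 'slow', 'writes') = 3
TTR = 3/10
Already in lowest terms.

3/10


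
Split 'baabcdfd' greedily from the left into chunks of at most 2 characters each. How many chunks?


'baabcdfd' has 8 characters.
Chunking with max size 2:
  Chunk 1: 'ba' (positions 0-1)
  Chunk 2: 'ab' (positions 2-3)
  Chunk 3: 'cd' (positions 4-5)
  Chunk 4: 'fd' (positions 6-7)
Total chunks: ceil(8 / 2) = 4

4


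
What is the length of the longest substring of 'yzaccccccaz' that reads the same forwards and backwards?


Scanning 'yzaccccccaz' for palindromic substrings.
Substring at positions 1-10: 'zaccccccaz'.
Check: reverse('zaccccccaz') = 'zaccccccaz' -> palindrome confirmed.
Neighbouring characters ('y' / '-') break symmetry, so it cannot extend further.
No longer palindromic substring exists; longest length = 10

10


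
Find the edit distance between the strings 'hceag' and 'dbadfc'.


Building DP table for s1='hceag' (len 5) and s2='dbadfc' (len 6):
       d  b  a  d  f  c
    0  1  2  3  4  5  6
  h 1  1  2  3  4  5  6
  c 2  2  2  3  4  5  5
  e 3  3  3  3  4  5  6
  a 4  4  4  3  4  5  6
  g 5  5  5  4  4  5  6
Edit distance = dp[5][6] = 6

6


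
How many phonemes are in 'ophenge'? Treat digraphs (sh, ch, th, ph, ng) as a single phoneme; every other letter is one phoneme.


Parsing 'ophenge' greedily, digraphs first:
  'o' -> vowel phoneme (phonemes so far: 1)
  'ph' -> digraph (1 consonant phoneme) (phonemes so far: 2)
  'e' -> vowel phoneme (phonemes so far: 3)
  'ng' -> digraph (1 consonant phoneme) (phonemes so far: 4)
  'e' -> vowel phoneme (phonemes so far: 5)
Total phonemes: 5

5


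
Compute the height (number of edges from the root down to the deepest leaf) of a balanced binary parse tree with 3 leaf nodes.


In a balanced binary tree with n leaves the deepest leaf is ceil(log2(n)) edges below the root.
log2(3) = 1.5850
ceil(1.5850) = 2
height (edges) = 2

2


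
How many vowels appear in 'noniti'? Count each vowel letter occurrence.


Scanning each character of 'noniti':
  Position 1: 'n' -> consonant (running count: 0)
  Position 2: 'o' -> vowel (running count: 1)
  Position 3: 'n' -> consonant (running count: 1)
  Position 4: 'i' -> vowel (running count: 2)
  Position 5: 't' -> consonant (running count: 2)
  Position 6: 'i' -> vowel (running count: 3)
Total vowels: 3

3


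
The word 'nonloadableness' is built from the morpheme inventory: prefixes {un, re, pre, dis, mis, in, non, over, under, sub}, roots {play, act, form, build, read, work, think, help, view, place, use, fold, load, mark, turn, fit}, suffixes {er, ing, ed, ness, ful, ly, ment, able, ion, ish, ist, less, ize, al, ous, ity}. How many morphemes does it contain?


Segmenting 'nonloadableness' against the inventory:
  'non' -> prefix (morpheme 1)
  'load' -> root (morpheme 2)
  'able' -> suffix (morpheme 3)
  'ness' -> suffix (morpheme 4)
Total morphemes: 4

4


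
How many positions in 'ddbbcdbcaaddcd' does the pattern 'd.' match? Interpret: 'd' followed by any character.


Pattern: d. means 'd' followed by any character.
Scanning 'ddbbcdbcaaddcd' position-by-position:
  Pos 0: window 'dd' -> MATCH
  Pos 1: window 'db' -> MATCH
  Pos 2: window 'bb' -> no
  Pos 3: window 'bc' -> no
  Pos 4: window 'cd' -> no
  Pos 5: window 'db' -> MATCH
  Pos 6: window 'bc' -> no
  Pos 7: window 'ca' -> no
  Pos 8: window 'aa' -> no
  Pos 9: window 'ad' -> no
  Pos 10: window 'dd' -> MATCH
  Pos 11: window 'dc' -> MATCH
  Pos 12: window 'cd' -> no
  Pos 13: window 'd' -> no
Total matches: 5

5


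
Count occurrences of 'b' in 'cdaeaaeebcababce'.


Scanning 'cdaeaaeebcababce' for 'b':
  Position 8: 'b' -> MATCH (count: 1)
  Position 11: 'b' -> MATCH (count: 2)
  Position 13: 'b' -> MATCH (count: 3)
Total occurrences of 'b': 3

3


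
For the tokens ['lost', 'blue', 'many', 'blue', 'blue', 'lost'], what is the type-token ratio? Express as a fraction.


Tokens: 6
Unique types: ('blue', 'lost', 'many') = 3
TTR = 3/6
Simplify: divide both by 3 -> 1/2
TTR = 1/2

1/2


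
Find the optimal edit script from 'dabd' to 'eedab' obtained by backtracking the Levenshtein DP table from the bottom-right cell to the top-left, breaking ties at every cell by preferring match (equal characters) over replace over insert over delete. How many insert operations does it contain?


Edit distance = 3. Backtracking from cell (4, 5) with preference match > replace > insert > delete,
then listing the resulting alignment 'dabd' -> 'eedab' left to right:
  Step 1: insert 'e' [insertion #1]
  Step 2: insert 'e' [insertion #2]
  Step 3: keep 'd'
  Step 4: keep 'a'
  Step 5: keep 'b'
  Step 6: delete 'd'
Total insertions: 2

2


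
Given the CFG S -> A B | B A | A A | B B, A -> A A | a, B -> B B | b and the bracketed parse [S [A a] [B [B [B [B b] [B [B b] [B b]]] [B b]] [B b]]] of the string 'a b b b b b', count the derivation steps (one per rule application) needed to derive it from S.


Every bracketed nonterminal node [X ...] in the tree is produced by exactly one rule application.
Reading the tree off as a leftmost derivation:
  Step 1: S  =>  A B   (applied S -> A B)
  Step 2: A B  =>  a B   (applied A -> a)
  Step 3: a B  =>  a B B   (applied B -> B B)
  Step 4: a B B  =>  a B B B   (applied B -> B B)
  Step 5: a B B B  =>  a B B B B   (applied B -> B B)
  Step 6: a B B B B  =>  a b B B B   (applied B -> b)
  Step 7: a b B B B  =>  a b B B B B   (applied B -> B B)
  Step 8: a b B B B B  =>  a b b B B B   (applied B -> b)
  Step 9: a b b B B B  =>  a b b b B B   (applied B -> b)
  Step 10: a b b b B B  =>  a b b b b B   (applied B -> b)
  Step 11: a b b b b B  =>  a b b b b b   (applied B -> b)
Final yield: a b b b b b
Total rewrite steps: 11

11


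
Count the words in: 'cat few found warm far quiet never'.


Counting words by splitting on spaces:
  Word 1: 'cat'
  Word 2: 'few'
  Word 3: 'found'
  Word 4: 'warm'
  Word 5: 'far'
  Word 6: 'quiet'
  Word 7: 'never'
Total words: 7

7


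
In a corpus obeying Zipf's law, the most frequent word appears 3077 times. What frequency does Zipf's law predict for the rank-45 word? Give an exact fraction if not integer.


Zipf's law: freq(rank) = f1 / rank
f1 = 3077, rank = 45
freq = 3077 / 45
GCD(3077, 45) = 1
Simplified: 3077/45

3077/45


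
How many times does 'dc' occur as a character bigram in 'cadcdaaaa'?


Scanning 'cadcdaaaa' for bigram 'dc':
  Position 0: 'ca' -> no
  Position 1: 'ad' -> no
  Position 2: 'dc' -> MATCH
  Position 3: 'cd' -> no
  Position 4: 'da' -> no
  Position 5: 'aa' -> no
  Position 6: 'aa' -> no
  Position 7: 'aa' -> no
Total matches: 1

1


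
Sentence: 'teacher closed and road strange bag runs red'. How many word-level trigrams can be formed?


Word trigrams from [8] words:
  Trigram 1: (teacher closed and)
  Trigram 2: (closed and road)
  Trigram 3: (and road strange)
  Trigram 4: (road strange bag)
  Trigram 5: (strange bag runs)
  Trigram 6: (bag runs red)
Total word trigrams: 8 - 2 = 6

6


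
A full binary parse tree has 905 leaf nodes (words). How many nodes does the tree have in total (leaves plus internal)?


Leaf nodes (terminals): 905
Internal nodes = n - 1 = 905 - 1 = 904
Total = leaves + internal = 905 + 904 = 1809

1809


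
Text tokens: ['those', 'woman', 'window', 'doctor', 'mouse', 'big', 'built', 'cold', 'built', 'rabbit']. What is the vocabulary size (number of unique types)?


Listing all tokens and tracking unique types:
  Token 1: 'those' -> NEW (unique so far: 1)
  Token 2: 'woman' -> NEW (unique so far: 2)
  Token 3: 'window' -> NEW (unique so far: 3)
  Token 4: 'doctor' -> NEW (unique so far: 4)
  Token 5: 'mouse' -> NEW (unique so far: 5)
  Token 6: 'big' -> NEW (unique so far: 6)
  Token 7: 'built' -> NEW (unique so far: 7)
  Token 8: 'cold' -> NEW (unique so far: 8)
  Token 9: 'built' -> duplicate (unique so far: 8)
  Token 10: 'rabbit' -> NEW (unique so far: 9)
Unique types: ('big', 'built', 'cold', 'doctor', 'mouse', 'rabbit', 'those', 'window', 'woman')
Vocabulary size: 9

9


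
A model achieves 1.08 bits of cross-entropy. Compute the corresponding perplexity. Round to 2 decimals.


Perplexity formula: PP = 2^H
H = 1.08
PP = 2^1.08
Decompose: 2^1.08 = 2^1 * 2^0.08
2^1 = 2, 2^0.08 ~ 1.0570180
PP ~ 2 * 1.0570180 = 2.1140360
Rounded to 2 decimals: 2.11

2.11


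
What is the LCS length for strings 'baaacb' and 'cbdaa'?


DP table for LCS of 'baaacb' and 'cbdaa':
       c  b  d  a  a
    0  0  0  0  0  0
  b 0  0  1  1  1  1
  a 0  0  1  1  2  2
  a 0  0  1  1  2  3
  a 0  0  1  1  2  3
  c 0  1  1  1  2  3
  b 0  1  2  2  2  3
LCS: 'baa'
LCS length = 3

3


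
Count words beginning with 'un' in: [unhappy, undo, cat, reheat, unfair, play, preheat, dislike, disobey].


Checking each word for prefix 'un':
  'unhappy' -> YES, starts with 'un' (count: 1)
  'undo' -> YES, starts with 'un' (count: 2)
  'cat' -> no (count: 2)
  'reheat' -> no (count: 2)
  'unfair' -> YES, starts with 'un' (count: 3)
  'play' -> no (count: 3)
  'preheat' -> no (count: 3)
  'dislike' -> no (count: 3)
  'disobey' -> no (count: 3)
Total with prefix 'un': 3

3


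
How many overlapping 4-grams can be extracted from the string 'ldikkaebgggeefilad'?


String 'ldikkaebgggeefilad' has length L = 18.
Number of overlapping n-grams = L - n + 1
Substituting: 18 - 4 + 1 = 15

15


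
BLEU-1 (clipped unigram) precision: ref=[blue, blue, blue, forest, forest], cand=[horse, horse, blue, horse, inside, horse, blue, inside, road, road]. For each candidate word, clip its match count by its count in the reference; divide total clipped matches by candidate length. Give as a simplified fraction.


Reference word counts: {'blue': 3, 'forest': 2}
Checking each candidate word (with clipping):
  'horse' -> not in reference -> no match (matches: 0)
  'horse' -> not in reference -> no match (matches: 0)
  'blue' -> in reference (ref count 3, used 1/3) -> match (matches: 1)
  'horse' -> not in reference -> no match (matches: 1)
  'inside' -> not in reference -> no match (matches: 1)
  'horse' -> not in reference -> no match (matches: 1)
  'blue' -> in reference (ref count 3, used 2/3) -> match (matches: 2)
  'inside' -> not in reference -> no match (matches: 2)
  'road' -> not in reference -> no match (matches: 2)
  'road' -> not in reference -> no match (matches: 2)
Clipped matches: 2, Candidate length: 10
Precision = 2/10 = 1/5

1/5
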